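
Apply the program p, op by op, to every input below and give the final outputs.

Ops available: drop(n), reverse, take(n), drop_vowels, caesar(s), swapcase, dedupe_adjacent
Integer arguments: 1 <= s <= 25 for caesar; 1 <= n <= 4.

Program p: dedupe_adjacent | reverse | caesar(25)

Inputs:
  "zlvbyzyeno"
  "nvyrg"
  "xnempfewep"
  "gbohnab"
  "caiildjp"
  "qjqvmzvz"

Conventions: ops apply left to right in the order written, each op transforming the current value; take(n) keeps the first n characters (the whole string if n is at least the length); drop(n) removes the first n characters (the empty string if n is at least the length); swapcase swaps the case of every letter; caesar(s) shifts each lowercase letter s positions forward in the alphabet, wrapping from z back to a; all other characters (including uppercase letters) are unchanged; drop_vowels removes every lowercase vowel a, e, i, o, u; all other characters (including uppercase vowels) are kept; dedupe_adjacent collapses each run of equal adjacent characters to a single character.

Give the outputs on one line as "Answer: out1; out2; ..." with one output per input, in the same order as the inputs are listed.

"nmdxyxauky"; "fqxum"; "odvdeoldmw"; "azmgnaf"; "oickhzb"; "yuylupip"

Execution, op by op:
  "zlvbyzyeno" -> "zlvbyzyeno" -> "oneyzybvlz" -> "nmdxyxauky"
  "nvyrg" -> "nvyrg" -> "gryvn" -> "fqxum"
  "xnempfewep" -> "xnempfewep" -> "pewefpmenx" -> "odvdeoldmw"
  "gbohnab" -> "gbohnab" -> "banhobg" -> "azmgnaf"
  "caiildjp" -> "caildjp" -> "pjdliac" -> "oickhzb"
  "qjqvmzvz" -> "qjqvmzvz" -> "zvzmvqjq" -> "yuylupip"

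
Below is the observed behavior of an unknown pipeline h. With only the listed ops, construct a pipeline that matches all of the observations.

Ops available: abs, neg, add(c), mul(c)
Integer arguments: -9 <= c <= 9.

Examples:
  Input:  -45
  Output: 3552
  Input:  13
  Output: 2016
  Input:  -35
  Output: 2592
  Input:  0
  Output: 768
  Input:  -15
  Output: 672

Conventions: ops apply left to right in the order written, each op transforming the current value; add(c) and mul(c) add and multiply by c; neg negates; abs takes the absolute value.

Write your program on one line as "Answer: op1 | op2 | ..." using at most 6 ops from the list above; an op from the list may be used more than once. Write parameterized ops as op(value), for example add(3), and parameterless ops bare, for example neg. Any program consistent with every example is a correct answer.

add(8) | mul(6) | mul(-2) | abs | mul(-2) | mul(-4)

Check, running the answer program on each example:
  -45 -> -37 -> -222 -> 444 -> 444 -> -888 -> 3552
  13 -> 21 -> 126 -> -252 -> 252 -> -504 -> 2016
  -35 -> -27 -> -162 -> 324 -> 324 -> -648 -> 2592
  0 -> 8 -> 48 -> -96 -> 96 -> -192 -> 768
  -15 -> -7 -> -42 -> 84 -> 84 -> -168 -> 672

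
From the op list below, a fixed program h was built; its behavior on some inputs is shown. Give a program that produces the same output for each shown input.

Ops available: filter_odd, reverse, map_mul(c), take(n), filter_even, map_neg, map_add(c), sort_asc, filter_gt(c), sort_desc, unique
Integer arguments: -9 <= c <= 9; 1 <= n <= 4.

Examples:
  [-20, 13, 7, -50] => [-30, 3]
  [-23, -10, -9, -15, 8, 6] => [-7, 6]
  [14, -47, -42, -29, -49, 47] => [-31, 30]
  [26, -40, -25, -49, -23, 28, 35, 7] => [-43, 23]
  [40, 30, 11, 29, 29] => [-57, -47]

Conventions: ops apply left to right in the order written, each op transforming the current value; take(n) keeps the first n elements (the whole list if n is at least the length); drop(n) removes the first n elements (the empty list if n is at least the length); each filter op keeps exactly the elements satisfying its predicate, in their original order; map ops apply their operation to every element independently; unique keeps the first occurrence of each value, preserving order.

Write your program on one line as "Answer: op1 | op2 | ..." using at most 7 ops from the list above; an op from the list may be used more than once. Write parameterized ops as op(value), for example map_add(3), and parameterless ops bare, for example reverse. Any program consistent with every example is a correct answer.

map_add(8) | map_mul(-1) | map_add(-9) | take(2) | sort_desc | reverse

Check, running the answer program on each example:
  [-20, 13, 7, -50] -> [-12, 21, 15, -42] -> [12, -21, -15, 42] -> [3, -30, -24, 33] -> [3, -30] -> [3, -30] -> [-30, 3]
  [-23, -10, -9, -15, 8, 6] -> [-15, -2, -1, -7, 16, 14] -> [15, 2, 1, 7, -16, -14] -> [6, -7, -8, -2, -25, -23] -> [6, -7] -> [6, -7] -> [-7, 6]
  [14, -47, -42, -29, -49, 47] -> [22, -39, -34, -21, -41, 55] -> [-22, 39, 34, 21, 41, -55] -> [-31, 30, 25, 12, 32, -64] -> [-31, 30] -> [30, -31] -> [-31, 30]
  [26, -40, -25, -49, -23, 28, 35, 7] -> [34, -32, -17, -41, -15, 36, 43, 15] -> [-34, 32, 17, 41, 15, -36, -43, -15] -> [-43, 23, 8, 32, 6, -45, -52, -24] -> [-43, 23] -> [23, -43] -> [-43, 23]
  [40, 30, 11, 29, 29] -> [48, 38, 19, 37, 37] -> [-48, -38, -19, -37, -37] -> [-57, -47, -28, -46, -46] -> [-57, -47] -> [-47, -57] -> [-57, -47]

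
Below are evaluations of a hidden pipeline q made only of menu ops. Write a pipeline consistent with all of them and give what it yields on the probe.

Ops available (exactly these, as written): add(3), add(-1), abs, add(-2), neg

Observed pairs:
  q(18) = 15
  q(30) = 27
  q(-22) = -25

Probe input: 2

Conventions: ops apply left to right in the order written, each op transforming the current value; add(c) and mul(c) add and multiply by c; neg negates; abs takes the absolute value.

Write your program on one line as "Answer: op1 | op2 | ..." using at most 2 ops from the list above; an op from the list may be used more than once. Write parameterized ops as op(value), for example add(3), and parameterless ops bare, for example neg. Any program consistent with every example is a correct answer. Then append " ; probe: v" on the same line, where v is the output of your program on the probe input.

add(-1) | add(-2) ; probe: -1

Check, running the answer program on each example:
  18 -> 17 -> 15
  30 -> 29 -> 27
  -22 -> -23 -> -25
  probe: 2 -> 1 -> -1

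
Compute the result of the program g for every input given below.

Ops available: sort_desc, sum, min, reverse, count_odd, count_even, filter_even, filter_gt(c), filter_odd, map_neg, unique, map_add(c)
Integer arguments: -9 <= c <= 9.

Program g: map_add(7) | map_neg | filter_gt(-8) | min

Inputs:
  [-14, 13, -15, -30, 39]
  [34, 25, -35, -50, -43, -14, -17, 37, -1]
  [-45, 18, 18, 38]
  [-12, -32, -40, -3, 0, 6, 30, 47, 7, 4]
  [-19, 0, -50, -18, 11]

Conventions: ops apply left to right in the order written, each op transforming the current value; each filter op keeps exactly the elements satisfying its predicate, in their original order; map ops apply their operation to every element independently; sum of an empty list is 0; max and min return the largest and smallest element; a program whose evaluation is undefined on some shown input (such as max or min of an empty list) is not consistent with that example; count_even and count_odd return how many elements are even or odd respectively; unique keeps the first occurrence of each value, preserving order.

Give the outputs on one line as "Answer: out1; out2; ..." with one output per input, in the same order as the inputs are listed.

7; -6; 38; -7; -7

Execution, op by op:
  [-14, 13, -15, -30, 39] -> [-7, 20, -8, -23, 46] -> [7, -20, 8, 23, -46] -> [7, 8, 23] -> 7
  [34, 25, -35, -50, -43, -14, -17, 37, -1] -> [41, 32, -28, -43, -36, -7, -10, 44, 6] -> [-41, -32, 28, 43, 36, 7, 10, -44, -6] -> [28, 43, 36, 7, 10, -6] -> -6
  [-45, 18, 18, 38] -> [-38, 25, 25, 45] -> [38, -25, -25, -45] -> [38] -> 38
  [-12, -32, -40, -3, 0, 6, 30, 47, 7, 4] -> [-5, -25, -33, 4, 7, 13, 37, 54, 14, 11] -> [5, 25, 33, -4, -7, -13, -37, -54, -14, -11] -> [5, 25, 33, -4, -7] -> -7
  [-19, 0, -50, -18, 11] -> [-12, 7, -43, -11, 18] -> [12, -7, 43, 11, -18] -> [12, -7, 43, 11] -> -7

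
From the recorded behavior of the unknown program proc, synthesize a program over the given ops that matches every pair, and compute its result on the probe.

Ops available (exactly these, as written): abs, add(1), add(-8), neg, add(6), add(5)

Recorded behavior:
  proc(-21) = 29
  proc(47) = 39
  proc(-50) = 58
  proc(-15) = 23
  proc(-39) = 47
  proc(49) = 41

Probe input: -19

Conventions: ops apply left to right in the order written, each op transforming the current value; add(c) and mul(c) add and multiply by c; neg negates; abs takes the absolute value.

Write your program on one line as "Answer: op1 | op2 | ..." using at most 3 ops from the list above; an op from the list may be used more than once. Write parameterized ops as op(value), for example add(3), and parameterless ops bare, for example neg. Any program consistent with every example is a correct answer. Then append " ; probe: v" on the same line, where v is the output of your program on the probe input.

add(-8) | neg | abs ; probe: 27

Check, running the answer program on each example:
  -21 -> -29 -> 29 -> 29
  47 -> 39 -> -39 -> 39
  -50 -> -58 -> 58 -> 58
  -15 -> -23 -> 23 -> 23
  -39 -> -47 -> 47 -> 47
  49 -> 41 -> -41 -> 41
  probe: -19 -> -27 -> 27 -> 27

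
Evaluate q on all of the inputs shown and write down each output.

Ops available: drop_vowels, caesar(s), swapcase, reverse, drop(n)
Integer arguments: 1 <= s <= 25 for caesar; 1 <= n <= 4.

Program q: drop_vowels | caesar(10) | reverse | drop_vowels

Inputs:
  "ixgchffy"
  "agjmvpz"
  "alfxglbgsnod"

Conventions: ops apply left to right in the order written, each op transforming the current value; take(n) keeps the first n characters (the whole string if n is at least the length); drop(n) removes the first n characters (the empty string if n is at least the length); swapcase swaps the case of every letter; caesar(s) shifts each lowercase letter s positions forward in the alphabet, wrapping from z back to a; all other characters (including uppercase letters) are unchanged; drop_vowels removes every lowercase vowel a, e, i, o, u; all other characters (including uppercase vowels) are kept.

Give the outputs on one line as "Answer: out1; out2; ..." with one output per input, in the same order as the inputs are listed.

Execution, op by op:
  "ixgchffy" -> "xgchffy" -> "hqmrppi" -> "ipprmqh" -> "pprmqh"
  "agjmvpz" -> "gjmvpz" -> "qtwfzj" -> "jzfwtq" -> "jzfwtq"
  "alfxglbgsnod" -> "lfxglbgsnd" -> "vphqvlqcxn" -> "nxcqlvqhpv" -> "nxcqlvqhpv"

"pprmqh"; "jzfwtq"; "nxcqlvqhpv"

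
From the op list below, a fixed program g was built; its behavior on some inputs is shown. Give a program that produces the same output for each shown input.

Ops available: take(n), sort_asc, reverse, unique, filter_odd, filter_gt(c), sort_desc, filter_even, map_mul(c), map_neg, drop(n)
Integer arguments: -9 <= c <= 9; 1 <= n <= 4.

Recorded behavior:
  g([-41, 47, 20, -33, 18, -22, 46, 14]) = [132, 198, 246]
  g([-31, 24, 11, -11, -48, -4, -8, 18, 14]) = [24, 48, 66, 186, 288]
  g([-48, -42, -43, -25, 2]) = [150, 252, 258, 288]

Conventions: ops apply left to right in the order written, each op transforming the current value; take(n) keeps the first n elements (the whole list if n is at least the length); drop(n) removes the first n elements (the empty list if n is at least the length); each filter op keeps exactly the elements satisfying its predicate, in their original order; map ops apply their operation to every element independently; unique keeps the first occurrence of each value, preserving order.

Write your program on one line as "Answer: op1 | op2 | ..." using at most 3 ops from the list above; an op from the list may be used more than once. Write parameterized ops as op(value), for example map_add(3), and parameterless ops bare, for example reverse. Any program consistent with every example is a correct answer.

map_mul(-6) | filter_gt(5) | sort_asc

Check, running the answer program on each example:
  [-41, 47, 20, -33, 18, -22, 46, 14] -> [246, -282, -120, 198, -108, 132, -276, -84] -> [246, 198, 132] -> [132, 198, 246]
  [-31, 24, 11, -11, -48, -4, -8, 18, 14] -> [186, -144, -66, 66, 288, 24, 48, -108, -84] -> [186, 66, 288, 24, 48] -> [24, 48, 66, 186, 288]
  [-48, -42, -43, -25, 2] -> [288, 252, 258, 150, -12] -> [288, 252, 258, 150] -> [150, 252, 258, 288]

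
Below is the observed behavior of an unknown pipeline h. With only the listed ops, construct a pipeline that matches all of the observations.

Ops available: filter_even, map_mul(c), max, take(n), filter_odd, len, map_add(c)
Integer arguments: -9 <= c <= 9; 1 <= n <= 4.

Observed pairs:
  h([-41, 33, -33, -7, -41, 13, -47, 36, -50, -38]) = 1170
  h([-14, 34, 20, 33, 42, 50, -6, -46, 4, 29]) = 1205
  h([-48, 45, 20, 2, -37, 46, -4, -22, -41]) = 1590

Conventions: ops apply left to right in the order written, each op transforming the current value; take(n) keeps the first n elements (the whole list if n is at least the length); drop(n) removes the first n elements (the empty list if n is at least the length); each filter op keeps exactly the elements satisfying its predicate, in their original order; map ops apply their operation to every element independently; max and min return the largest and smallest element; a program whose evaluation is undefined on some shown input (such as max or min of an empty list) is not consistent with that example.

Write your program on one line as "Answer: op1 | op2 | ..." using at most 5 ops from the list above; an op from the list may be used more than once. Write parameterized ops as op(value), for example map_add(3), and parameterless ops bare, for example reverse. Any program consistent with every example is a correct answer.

map_mul(-7) | take(4) | map_add(-3) | map_mul(-5) | max

Check, running the answer program on each example:
  [-41, 33, -33, -7, -41, 13, -47, 36, -50, -38] -> [287, -231, 231, 49, 287, -91, 329, -252, 350, 266] -> [287, -231, 231, 49] -> [284, -234, 228, 46] -> [-1420, 1170, -1140, -230] -> 1170
  [-14, 34, 20, 33, 42, 50, -6, -46, 4, 29] -> [98, -238, -140, -231, -294, -350, 42, 322, -28, -203] -> [98, -238, -140, -231] -> [95, -241, -143, -234] -> [-475, 1205, 715, 1170] -> 1205
  [-48, 45, 20, 2, -37, 46, -4, -22, -41] -> [336, -315, -140, -14, 259, -322, 28, 154, 287] -> [336, -315, -140, -14] -> [333, -318, -143, -17] -> [-1665, 1590, 715, 85] -> 1590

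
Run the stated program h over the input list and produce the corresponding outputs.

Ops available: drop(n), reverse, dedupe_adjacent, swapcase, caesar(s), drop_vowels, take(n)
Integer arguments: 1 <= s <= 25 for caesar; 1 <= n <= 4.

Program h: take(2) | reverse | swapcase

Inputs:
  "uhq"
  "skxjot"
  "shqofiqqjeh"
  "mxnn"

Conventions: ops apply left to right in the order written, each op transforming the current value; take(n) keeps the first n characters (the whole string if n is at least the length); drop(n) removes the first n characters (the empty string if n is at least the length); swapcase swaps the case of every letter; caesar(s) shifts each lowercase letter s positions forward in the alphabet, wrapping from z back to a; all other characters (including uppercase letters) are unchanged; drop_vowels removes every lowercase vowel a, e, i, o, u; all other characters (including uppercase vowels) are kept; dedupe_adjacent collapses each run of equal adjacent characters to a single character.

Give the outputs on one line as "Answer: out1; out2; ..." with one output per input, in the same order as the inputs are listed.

"HU"; "KS"; "HS"; "XM"

Execution, op by op:
  "uhq" -> "uh" -> "hu" -> "HU"
  "skxjot" -> "sk" -> "ks" -> "KS"
  "shqofiqqjeh" -> "sh" -> "hs" -> "HS"
  "mxnn" -> "mx" -> "xm" -> "XM"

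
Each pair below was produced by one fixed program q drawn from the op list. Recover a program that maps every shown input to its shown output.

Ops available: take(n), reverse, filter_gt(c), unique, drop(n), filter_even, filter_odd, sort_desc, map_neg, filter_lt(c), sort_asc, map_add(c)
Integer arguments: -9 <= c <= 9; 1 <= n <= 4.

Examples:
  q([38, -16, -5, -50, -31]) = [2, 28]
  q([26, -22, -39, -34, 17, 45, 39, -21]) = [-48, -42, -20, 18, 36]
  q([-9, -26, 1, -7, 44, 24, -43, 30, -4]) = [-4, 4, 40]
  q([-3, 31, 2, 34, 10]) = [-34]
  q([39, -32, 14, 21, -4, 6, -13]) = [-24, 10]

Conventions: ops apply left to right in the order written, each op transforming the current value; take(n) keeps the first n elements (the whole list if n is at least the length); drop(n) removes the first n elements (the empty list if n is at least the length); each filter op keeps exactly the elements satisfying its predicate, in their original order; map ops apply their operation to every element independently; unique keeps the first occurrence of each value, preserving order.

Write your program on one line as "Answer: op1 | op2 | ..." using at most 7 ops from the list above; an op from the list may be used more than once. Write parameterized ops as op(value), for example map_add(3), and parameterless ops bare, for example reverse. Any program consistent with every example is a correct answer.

map_neg | drop(1) | map_add(-3) | sort_desc | reverse | filter_even

Check, running the answer program on each example:
  [38, -16, -5, -50, -31] -> [-38, 16, 5, 50, 31] -> [16, 5, 50, 31] -> [13, 2, 47, 28] -> [47, 28, 13, 2] -> [2, 13, 28, 47] -> [2, 28]
  [26, -22, -39, -34, 17, 45, 39, -21] -> [-26, 22, 39, 34, -17, -45, -39, 21] -> [22, 39, 34, -17, -45, -39, 21] -> [19, 36, 31, -20, -48, -42, 18] -> [36, 31, 19, 18, -20, -42, -48] -> [-48, -42, -20, 18, 19, 31, 36] -> [-48, -42, -20, 18, 36]
  [-9, -26, 1, -7, 44, 24, -43, 30, -4] -> [9, 26, -1, 7, -44, -24, 43, -30, 4] -> [26, -1, 7, -44, -24, 43, -30, 4] -> [23, -4, 4, -47, -27, 40, -33, 1] -> [40, 23, 4, 1, -4, -27, -33, -47] -> [-47, -33, -27, -4, 1, 4, 23, 40] -> [-4, 4, 40]
  [-3, 31, 2, 34, 10] -> [3, -31, -2, -34, -10] -> [-31, -2, -34, -10] -> [-34, -5, -37, -13] -> [-5, -13, -34, -37] -> [-37, -34, -13, -5] -> [-34]
  [39, -32, 14, 21, -4, 6, -13] -> [-39, 32, -14, -21, 4, -6, 13] -> [32, -14, -21, 4, -6, 13] -> [29, -17, -24, 1, -9, 10] -> [29, 10, 1, -9, -17, -24] -> [-24, -17, -9, 1, 10, 29] -> [-24, 10]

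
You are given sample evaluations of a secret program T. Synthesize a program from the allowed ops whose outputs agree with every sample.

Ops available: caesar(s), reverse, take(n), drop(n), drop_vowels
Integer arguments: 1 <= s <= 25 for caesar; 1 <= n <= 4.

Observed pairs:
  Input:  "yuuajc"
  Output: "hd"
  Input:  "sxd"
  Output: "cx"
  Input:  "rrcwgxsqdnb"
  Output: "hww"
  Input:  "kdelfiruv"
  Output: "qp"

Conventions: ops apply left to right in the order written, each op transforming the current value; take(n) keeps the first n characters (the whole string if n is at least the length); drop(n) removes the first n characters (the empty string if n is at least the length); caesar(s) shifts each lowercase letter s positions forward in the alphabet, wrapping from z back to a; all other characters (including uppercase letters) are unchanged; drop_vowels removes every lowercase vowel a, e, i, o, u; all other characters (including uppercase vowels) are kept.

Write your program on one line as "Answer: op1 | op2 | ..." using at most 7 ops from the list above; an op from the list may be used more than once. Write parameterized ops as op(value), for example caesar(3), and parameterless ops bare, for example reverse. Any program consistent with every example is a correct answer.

drop_vowels | caesar(5) | take(4) | take(3) | drop_vowels | reverse

Check, running the answer program on each example:
  "yuuajc" -> "yjc" -> "doh" -> "doh" -> "doh" -> "dh" -> "hd"
  "sxd" -> "sxd" -> "xci" -> "xci" -> "xci" -> "xc" -> "cx"
  "rrcwgxsqdnb" -> "rrcwgxsqdnb" -> "wwhblcxvisg" -> "wwhb" -> "wwh" -> "wwh" -> "hww"
  "kdelfiruv" -> "kdlfrv" -> "piqkwa" -> "piqk" -> "piq" -> "pq" -> "qp"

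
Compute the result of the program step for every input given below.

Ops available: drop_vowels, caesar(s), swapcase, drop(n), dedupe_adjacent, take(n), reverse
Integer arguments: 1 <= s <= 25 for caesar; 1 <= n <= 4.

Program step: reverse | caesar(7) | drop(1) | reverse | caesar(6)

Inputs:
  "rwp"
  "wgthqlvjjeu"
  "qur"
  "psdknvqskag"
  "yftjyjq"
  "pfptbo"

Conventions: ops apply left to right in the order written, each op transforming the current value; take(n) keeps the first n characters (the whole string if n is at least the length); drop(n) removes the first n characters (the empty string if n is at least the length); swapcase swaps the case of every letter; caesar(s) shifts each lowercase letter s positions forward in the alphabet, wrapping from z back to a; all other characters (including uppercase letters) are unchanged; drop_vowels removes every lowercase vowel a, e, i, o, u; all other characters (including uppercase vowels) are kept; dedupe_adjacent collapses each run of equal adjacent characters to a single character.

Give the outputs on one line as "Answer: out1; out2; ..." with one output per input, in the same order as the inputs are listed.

Execution, op by op:
  "rwp" -> "pwr" -> "wdy" -> "dy" -> "yd" -> "ej"
  "wgthqlvjjeu" -> "uejjvlqhtgw" -> "blqqcsxoand" -> "lqqcsxoand" -> "dnaoxscqql" -> "jtgudyiwwr"
  "qur" -> "ruq" -> "ybx" -> "bx" -> "xb" -> "dh"
  "psdknvqskag" -> "gaksqvnkdsp" -> "nhrzxcurkzw" -> "hrzxcurkzw" -> "wzkrucxzrh" -> "cfqxaidfxn"
  "yftjyjq" -> "qjyjtfy" -> "xqfqamf" -> "qfqamf" -> "fmaqfq" -> "lsgwlw"
  "pfptbo" -> "obtpfp" -> "viawmw" -> "iawmw" -> "wmwai" -> "cscgo"

"ej"; "jtgudyiwwr"; "dh"; "cfqxaidfxn"; "lsgwlw"; "cscgo"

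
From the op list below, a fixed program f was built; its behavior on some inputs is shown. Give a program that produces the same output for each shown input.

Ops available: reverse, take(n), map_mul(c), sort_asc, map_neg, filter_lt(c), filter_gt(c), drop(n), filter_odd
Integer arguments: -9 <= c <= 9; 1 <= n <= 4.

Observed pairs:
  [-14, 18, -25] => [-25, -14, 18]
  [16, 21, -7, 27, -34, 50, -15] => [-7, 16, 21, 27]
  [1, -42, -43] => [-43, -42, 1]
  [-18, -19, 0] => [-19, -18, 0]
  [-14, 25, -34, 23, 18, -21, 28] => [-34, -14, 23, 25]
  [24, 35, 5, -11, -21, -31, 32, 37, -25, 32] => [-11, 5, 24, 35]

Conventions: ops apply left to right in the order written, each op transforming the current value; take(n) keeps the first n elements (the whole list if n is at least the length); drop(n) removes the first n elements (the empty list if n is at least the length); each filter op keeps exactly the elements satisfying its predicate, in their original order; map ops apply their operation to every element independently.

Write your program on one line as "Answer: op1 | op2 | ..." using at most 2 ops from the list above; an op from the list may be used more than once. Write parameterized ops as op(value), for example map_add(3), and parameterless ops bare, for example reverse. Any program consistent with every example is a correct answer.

take(4) | sort_asc

Check, running the answer program on each example:
  [-14, 18, -25] -> [-14, 18, -25] -> [-25, -14, 18]
  [16, 21, -7, 27, -34, 50, -15] -> [16, 21, -7, 27] -> [-7, 16, 21, 27]
  [1, -42, -43] -> [1, -42, -43] -> [-43, -42, 1]
  [-18, -19, 0] -> [-18, -19, 0] -> [-19, -18, 0]
  [-14, 25, -34, 23, 18, -21, 28] -> [-14, 25, -34, 23] -> [-34, -14, 23, 25]
  [24, 35, 5, -11, -21, -31, 32, 37, -25, 32] -> [24, 35, 5, -11] -> [-11, 5, 24, 35]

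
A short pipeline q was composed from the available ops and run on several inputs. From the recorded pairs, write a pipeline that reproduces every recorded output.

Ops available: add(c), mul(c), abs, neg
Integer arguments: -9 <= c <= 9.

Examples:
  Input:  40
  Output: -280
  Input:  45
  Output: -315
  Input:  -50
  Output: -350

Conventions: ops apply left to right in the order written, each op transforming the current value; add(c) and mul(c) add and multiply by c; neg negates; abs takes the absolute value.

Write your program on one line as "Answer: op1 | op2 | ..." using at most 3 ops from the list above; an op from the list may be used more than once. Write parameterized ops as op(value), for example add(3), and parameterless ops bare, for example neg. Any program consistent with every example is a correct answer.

abs | mul(7) | neg

Check, running the answer program on each example:
  40 -> 40 -> 280 -> -280
  45 -> 45 -> 315 -> -315
  -50 -> 50 -> 350 -> -350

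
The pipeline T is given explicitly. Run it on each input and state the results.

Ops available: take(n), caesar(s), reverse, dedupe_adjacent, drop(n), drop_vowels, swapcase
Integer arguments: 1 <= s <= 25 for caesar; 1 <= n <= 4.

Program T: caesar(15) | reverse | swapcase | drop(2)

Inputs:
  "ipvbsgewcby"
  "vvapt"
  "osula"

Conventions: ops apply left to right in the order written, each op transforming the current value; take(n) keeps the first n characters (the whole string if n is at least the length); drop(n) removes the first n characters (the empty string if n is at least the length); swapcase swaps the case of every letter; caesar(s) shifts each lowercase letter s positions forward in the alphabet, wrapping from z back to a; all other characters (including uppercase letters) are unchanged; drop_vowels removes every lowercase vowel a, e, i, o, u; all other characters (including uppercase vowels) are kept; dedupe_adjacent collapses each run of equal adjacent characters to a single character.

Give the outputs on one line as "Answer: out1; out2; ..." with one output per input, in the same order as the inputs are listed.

Execution, op by op:
  "ipvbsgewcby" -> "xekqhvtlrqn" -> "nqrltvhqkex" -> "NQRLTVHQKEX" -> "RLTVHQKEX"
  "vvapt" -> "kkpei" -> "iepkk" -> "IEPKK" -> "PKK"
  "osula" -> "dhjap" -> "pajhd" -> "PAJHD" -> "JHD"

"RLTVHQKEX"; "PKK"; "JHD"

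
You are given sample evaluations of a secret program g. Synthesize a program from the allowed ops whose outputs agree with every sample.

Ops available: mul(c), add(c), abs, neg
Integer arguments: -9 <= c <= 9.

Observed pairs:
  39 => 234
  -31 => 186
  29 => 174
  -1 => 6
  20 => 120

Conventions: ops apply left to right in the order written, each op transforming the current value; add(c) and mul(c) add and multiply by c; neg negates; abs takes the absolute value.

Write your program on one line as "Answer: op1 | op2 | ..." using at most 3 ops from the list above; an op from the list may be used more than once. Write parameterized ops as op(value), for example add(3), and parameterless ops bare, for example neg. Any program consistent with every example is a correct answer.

mul(3) | mul(2) | abs

Check, running the answer program on each example:
  39 -> 117 -> 234 -> 234
  -31 -> -93 -> -186 -> 186
  29 -> 87 -> 174 -> 174
  -1 -> -3 -> -6 -> 6
  20 -> 60 -> 120 -> 120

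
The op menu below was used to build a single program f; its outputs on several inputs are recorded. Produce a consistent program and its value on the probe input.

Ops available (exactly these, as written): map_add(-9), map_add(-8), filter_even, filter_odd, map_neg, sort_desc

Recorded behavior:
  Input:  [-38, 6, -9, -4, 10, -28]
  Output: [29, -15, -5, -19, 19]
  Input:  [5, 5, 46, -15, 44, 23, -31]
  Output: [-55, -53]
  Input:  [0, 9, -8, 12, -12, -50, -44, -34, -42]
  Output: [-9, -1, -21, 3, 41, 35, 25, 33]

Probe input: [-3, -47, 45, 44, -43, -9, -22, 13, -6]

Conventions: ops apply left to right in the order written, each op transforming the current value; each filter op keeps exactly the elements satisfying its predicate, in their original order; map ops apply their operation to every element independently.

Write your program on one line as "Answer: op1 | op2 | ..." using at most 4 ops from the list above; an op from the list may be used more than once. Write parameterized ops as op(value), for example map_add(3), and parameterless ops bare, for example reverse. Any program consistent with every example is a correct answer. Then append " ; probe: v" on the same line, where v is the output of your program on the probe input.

filter_even | map_neg | map_add(-9) ; probe: [-53, 13, -3]

Check, running the answer program on each example:
  [-38, 6, -9, -4, 10, -28] -> [-38, 6, -4, 10, -28] -> [38, -6, 4, -10, 28] -> [29, -15, -5, -19, 19]
  [5, 5, 46, -15, 44, 23, -31] -> [46, 44] -> [-46, -44] -> [-55, -53]
  [0, 9, -8, 12, -12, -50, -44, -34, -42] -> [0, -8, 12, -12, -50, -44, -34, -42] -> [0, 8, -12, 12, 50, 44, 34, 42] -> [-9, -1, -21, 3, 41, 35, 25, 33]
  probe: [-3, -47, 45, 44, -43, -9, -22, 13, -6] -> [44, -22, -6] -> [-44, 22, 6] -> [-53, 13, -3]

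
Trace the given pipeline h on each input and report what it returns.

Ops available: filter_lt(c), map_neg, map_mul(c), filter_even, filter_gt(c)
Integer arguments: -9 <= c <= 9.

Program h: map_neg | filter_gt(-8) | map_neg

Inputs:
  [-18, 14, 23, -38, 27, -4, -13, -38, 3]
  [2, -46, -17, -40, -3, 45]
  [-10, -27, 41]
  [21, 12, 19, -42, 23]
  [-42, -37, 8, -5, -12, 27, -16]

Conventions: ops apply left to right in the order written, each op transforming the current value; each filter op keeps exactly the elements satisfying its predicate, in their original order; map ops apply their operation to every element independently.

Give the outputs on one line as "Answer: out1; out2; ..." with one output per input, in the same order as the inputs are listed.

[-18, -38, -4, -13, -38, 3]; [2, -46, -17, -40, -3]; [-10, -27]; [-42]; [-42, -37, -5, -12, -16]

Execution, op by op:
  [-18, 14, 23, -38, 27, -4, -13, -38, 3] -> [18, -14, -23, 38, -27, 4, 13, 38, -3] -> [18, 38, 4, 13, 38, -3] -> [-18, -38, -4, -13, -38, 3]
  [2, -46, -17, -40, -3, 45] -> [-2, 46, 17, 40, 3, -45] -> [-2, 46, 17, 40, 3] -> [2, -46, -17, -40, -3]
  [-10, -27, 41] -> [10, 27, -41] -> [10, 27] -> [-10, -27]
  [21, 12, 19, -42, 23] -> [-21, -12, -19, 42, -23] -> [42] -> [-42]
  [-42, -37, 8, -5, -12, 27, -16] -> [42, 37, -8, 5, 12, -27, 16] -> [42, 37, 5, 12, 16] -> [-42, -37, -5, -12, -16]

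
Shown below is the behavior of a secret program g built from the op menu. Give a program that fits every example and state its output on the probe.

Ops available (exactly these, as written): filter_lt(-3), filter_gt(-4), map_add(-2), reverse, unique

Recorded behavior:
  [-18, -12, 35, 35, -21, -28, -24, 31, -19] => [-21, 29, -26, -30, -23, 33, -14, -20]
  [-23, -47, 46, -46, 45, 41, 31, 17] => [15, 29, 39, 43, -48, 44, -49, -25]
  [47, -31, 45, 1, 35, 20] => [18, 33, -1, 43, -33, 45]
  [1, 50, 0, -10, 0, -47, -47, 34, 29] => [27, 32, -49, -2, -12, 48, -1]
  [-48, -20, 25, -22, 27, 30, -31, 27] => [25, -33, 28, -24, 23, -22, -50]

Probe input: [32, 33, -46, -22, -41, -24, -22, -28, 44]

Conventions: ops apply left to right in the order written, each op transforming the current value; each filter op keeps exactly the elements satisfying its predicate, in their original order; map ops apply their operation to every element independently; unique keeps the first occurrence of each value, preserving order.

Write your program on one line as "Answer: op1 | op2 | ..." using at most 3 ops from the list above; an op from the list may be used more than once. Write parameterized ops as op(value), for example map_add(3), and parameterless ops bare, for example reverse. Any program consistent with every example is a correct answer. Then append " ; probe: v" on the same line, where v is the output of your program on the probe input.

reverse | unique | map_add(-2) ; probe: [42, -30, -24, -26, -43, -48, 31, 30]

Check, running the answer program on each example:
  [-18, -12, 35, 35, -21, -28, -24, 31, -19] -> [-19, 31, -24, -28, -21, 35, 35, -12, -18] -> [-19, 31, -24, -28, -21, 35, -12, -18] -> [-21, 29, -26, -30, -23, 33, -14, -20]
  [-23, -47, 46, -46, 45, 41, 31, 17] -> [17, 31, 41, 45, -46, 46, -47, -23] -> [17, 31, 41, 45, -46, 46, -47, -23] -> [15, 29, 39, 43, -48, 44, -49, -25]
  [47, -31, 45, 1, 35, 20] -> [20, 35, 1, 45, -31, 47] -> [20, 35, 1, 45, -31, 47] -> [18, 33, -1, 43, -33, 45]
  [1, 50, 0, -10, 0, -47, -47, 34, 29] -> [29, 34, -47, -47, 0, -10, 0, 50, 1] -> [29, 34, -47, 0, -10, 50, 1] -> [27, 32, -49, -2, -12, 48, -1]
  [-48, -20, 25, -22, 27, 30, -31, 27] -> [27, -31, 30, 27, -22, 25, -20, -48] -> [27, -31, 30, -22, 25, -20, -48] -> [25, -33, 28, -24, 23, -22, -50]
  probe: [32, 33, -46, -22, -41, -24, -22, -28, 44] -> [44, -28, -22, -24, -41, -22, -46, 33, 32] -> [44, -28, -22, -24, -41, -46, 33, 32] -> [42, -30, -24, -26, -43, -48, 31, 30]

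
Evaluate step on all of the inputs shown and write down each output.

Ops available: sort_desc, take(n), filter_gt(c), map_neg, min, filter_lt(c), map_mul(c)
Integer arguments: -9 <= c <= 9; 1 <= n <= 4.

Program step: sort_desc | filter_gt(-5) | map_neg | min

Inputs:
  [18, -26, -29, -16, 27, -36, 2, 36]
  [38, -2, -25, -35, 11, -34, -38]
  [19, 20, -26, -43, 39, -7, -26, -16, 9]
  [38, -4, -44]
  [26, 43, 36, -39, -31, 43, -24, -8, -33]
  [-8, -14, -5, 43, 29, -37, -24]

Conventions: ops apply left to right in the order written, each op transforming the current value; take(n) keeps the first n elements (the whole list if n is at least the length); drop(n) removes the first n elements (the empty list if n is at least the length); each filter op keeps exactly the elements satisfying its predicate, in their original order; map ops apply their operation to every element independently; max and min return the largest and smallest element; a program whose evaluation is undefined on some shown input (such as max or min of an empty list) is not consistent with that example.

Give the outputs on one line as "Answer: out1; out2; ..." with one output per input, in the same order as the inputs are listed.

-36; -38; -39; -38; -43; -43

Execution, op by op:
  [18, -26, -29, -16, 27, -36, 2, 36] -> [36, 27, 18, 2, -16, -26, -29, -36] -> [36, 27, 18, 2] -> [-36, -27, -18, -2] -> -36
  [38, -2, -25, -35, 11, -34, -38] -> [38, 11, -2, -25, -34, -35, -38] -> [38, 11, -2] -> [-38, -11, 2] -> -38
  [19, 20, -26, -43, 39, -7, -26, -16, 9] -> [39, 20, 19, 9, -7, -16, -26, -26, -43] -> [39, 20, 19, 9] -> [-39, -20, -19, -9] -> -39
  [38, -4, -44] -> [38, -4, -44] -> [38, -4] -> [-38, 4] -> -38
  [26, 43, 36, -39, -31, 43, -24, -8, -33] -> [43, 43, 36, 26, -8, -24, -31, -33, -39] -> [43, 43, 36, 26] -> [-43, -43, -36, -26] -> -43
  [-8, -14, -5, 43, 29, -37, -24] -> [43, 29, -5, -8, -14, -24, -37] -> [43, 29] -> [-43, -29] -> -43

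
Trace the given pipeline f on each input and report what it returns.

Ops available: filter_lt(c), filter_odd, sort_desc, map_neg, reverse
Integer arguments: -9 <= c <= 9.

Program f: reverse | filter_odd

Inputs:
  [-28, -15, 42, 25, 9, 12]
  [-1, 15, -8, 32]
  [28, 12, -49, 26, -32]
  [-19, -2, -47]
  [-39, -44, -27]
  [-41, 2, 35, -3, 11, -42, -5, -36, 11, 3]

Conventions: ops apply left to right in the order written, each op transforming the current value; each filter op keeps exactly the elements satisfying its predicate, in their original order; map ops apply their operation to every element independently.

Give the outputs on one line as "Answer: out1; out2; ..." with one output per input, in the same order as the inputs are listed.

[9, 25, -15]; [15, -1]; [-49]; [-47, -19]; [-27, -39]; [3, 11, -5, 11, -3, 35, -41]

Execution, op by op:
  [-28, -15, 42, 25, 9, 12] -> [12, 9, 25, 42, -15, -28] -> [9, 25, -15]
  [-1, 15, -8, 32] -> [32, -8, 15, -1] -> [15, -1]
  [28, 12, -49, 26, -32] -> [-32, 26, -49, 12, 28] -> [-49]
  [-19, -2, -47] -> [-47, -2, -19] -> [-47, -19]
  [-39, -44, -27] -> [-27, -44, -39] -> [-27, -39]
  [-41, 2, 35, -3, 11, -42, -5, -36, 11, 3] -> [3, 11, -36, -5, -42, 11, -3, 35, 2, -41] -> [3, 11, -5, 11, -3, 35, -41]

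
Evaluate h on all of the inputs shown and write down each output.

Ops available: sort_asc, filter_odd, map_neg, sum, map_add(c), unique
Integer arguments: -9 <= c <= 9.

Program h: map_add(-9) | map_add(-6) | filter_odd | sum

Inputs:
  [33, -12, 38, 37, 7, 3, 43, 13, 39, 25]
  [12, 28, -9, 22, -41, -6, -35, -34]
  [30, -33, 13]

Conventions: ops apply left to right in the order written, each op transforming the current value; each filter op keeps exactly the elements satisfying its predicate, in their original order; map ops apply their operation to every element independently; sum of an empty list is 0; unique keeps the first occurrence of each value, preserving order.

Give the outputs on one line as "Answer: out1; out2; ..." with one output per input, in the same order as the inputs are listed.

Execution, op by op:
  [33, -12, 38, 37, 7, 3, 43, 13, 39, 25] -> [24, -21, 29, 28, -2, -6, 34, 4, 30, 16] -> [18, -27, 23, 22, -8, -12, 28, -2, 24, 10] -> [-27, 23] -> -4
  [12, 28, -9, 22, -41, -6, -35, -34] -> [3, 19, -18, 13, -50, -15, -44, -43] -> [-3, 13, -24, 7, -56, -21, -50, -49] -> [-3, 13, 7, -21, -49] -> -53
  [30, -33, 13] -> [21, -42, 4] -> [15, -48, -2] -> [15] -> 15

-4; -53; 15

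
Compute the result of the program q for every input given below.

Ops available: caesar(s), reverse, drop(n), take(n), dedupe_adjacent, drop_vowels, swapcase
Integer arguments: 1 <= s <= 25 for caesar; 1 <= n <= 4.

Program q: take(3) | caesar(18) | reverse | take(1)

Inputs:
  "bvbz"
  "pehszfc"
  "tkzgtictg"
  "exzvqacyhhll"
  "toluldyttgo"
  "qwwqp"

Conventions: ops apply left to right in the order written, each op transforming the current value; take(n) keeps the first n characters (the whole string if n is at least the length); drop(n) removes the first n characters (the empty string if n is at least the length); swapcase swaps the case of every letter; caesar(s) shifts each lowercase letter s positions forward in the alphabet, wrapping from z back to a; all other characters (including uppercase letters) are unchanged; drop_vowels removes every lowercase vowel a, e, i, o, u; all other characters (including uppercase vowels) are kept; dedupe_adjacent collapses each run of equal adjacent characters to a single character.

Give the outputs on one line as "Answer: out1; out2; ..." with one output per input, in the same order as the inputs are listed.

Execution, op by op:
  "bvbz" -> "bvb" -> "tnt" -> "tnt" -> "t"
  "pehszfc" -> "peh" -> "hwz" -> "zwh" -> "z"
  "tkzgtictg" -> "tkz" -> "lcr" -> "rcl" -> "r"
  "exzvqacyhhll" -> "exz" -> "wpr" -> "rpw" -> "r"
  "toluldyttgo" -> "tol" -> "lgd" -> "dgl" -> "d"
  "qwwqp" -> "qww" -> "ioo" -> "ooi" -> "o"

"t"; "z"; "r"; "r"; "d"; "o"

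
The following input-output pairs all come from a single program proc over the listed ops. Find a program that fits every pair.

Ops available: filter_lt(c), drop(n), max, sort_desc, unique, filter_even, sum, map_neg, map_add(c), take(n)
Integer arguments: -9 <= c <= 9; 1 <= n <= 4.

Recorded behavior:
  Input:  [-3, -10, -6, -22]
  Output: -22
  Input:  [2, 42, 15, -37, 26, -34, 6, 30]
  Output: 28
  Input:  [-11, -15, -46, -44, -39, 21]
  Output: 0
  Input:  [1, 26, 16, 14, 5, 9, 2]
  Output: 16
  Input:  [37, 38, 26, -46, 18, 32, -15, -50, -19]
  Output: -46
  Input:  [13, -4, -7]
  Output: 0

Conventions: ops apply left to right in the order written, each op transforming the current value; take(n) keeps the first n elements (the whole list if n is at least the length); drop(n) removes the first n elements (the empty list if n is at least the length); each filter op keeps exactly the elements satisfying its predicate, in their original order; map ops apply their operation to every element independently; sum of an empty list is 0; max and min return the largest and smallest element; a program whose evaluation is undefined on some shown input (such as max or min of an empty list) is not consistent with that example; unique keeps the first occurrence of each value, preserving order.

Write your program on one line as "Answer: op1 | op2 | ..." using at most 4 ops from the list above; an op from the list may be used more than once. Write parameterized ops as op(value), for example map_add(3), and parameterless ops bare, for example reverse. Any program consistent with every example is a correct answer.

filter_even | drop(2) | sum

Check, running the answer program on each example:
  [-3, -10, -6, -22] -> [-10, -6, -22] -> [-22] -> -22
  [2, 42, 15, -37, 26, -34, 6, 30] -> [2, 42, 26, -34, 6, 30] -> [26, -34, 6, 30] -> 28
  [-11, -15, -46, -44, -39, 21] -> [-46, -44] -> [] -> 0
  [1, 26, 16, 14, 5, 9, 2] -> [26, 16, 14, 2] -> [14, 2] -> 16
  [37, 38, 26, -46, 18, 32, -15, -50, -19] -> [38, 26, -46, 18, 32, -50] -> [-46, 18, 32, -50] -> -46
  [13, -4, -7] -> [-4] -> [] -> 0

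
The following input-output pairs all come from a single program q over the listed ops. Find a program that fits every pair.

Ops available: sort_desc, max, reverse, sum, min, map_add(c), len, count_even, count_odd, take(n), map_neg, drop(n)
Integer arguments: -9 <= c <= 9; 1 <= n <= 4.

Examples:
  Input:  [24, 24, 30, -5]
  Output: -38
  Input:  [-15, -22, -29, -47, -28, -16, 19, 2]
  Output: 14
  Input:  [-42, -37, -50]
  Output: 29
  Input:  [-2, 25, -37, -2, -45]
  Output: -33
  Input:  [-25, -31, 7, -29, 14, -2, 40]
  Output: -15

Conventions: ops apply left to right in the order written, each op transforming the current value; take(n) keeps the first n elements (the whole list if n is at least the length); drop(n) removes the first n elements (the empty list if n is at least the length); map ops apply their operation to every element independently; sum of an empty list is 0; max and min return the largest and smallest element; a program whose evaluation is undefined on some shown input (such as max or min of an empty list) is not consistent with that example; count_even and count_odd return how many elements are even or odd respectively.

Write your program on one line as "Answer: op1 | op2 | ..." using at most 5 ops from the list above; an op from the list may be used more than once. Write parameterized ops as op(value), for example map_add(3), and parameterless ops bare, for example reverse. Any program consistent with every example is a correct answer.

map_add(8) | map_neg | take(3) | drop(1) | min

Check, running the answer program on each example:
  [24, 24, 30, -5] -> [32, 32, 38, 3] -> [-32, -32, -38, -3] -> [-32, -32, -38] -> [-32, -38] -> -38
  [-15, -22, -29, -47, -28, -16, 19, 2] -> [-7, -14, -21, -39, -20, -8, 27, 10] -> [7, 14, 21, 39, 20, 8, -27, -10] -> [7, 14, 21] -> [14, 21] -> 14
  [-42, -37, -50] -> [-34, -29, -42] -> [34, 29, 42] -> [34, 29, 42] -> [29, 42] -> 29
  [-2, 25, -37, -2, -45] -> [6, 33, -29, 6, -37] -> [-6, -33, 29, -6, 37] -> [-6, -33, 29] -> [-33, 29] -> -33
  [-25, -31, 7, -29, 14, -2, 40] -> [-17, -23, 15, -21, 22, 6, 48] -> [17, 23, -15, 21, -22, -6, -48] -> [17, 23, -15] -> [23, -15] -> -15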